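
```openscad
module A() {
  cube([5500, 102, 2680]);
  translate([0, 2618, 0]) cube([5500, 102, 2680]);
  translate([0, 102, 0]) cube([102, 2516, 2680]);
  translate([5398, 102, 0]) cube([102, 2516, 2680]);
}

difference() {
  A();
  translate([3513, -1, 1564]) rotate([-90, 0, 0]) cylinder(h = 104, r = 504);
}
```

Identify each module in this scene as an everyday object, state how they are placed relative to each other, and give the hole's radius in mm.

The subtracted cylinder has r = 504 mm.

A is a house frame. The house frame has a circular hole through its front wall. The hole's radius is 504 mm.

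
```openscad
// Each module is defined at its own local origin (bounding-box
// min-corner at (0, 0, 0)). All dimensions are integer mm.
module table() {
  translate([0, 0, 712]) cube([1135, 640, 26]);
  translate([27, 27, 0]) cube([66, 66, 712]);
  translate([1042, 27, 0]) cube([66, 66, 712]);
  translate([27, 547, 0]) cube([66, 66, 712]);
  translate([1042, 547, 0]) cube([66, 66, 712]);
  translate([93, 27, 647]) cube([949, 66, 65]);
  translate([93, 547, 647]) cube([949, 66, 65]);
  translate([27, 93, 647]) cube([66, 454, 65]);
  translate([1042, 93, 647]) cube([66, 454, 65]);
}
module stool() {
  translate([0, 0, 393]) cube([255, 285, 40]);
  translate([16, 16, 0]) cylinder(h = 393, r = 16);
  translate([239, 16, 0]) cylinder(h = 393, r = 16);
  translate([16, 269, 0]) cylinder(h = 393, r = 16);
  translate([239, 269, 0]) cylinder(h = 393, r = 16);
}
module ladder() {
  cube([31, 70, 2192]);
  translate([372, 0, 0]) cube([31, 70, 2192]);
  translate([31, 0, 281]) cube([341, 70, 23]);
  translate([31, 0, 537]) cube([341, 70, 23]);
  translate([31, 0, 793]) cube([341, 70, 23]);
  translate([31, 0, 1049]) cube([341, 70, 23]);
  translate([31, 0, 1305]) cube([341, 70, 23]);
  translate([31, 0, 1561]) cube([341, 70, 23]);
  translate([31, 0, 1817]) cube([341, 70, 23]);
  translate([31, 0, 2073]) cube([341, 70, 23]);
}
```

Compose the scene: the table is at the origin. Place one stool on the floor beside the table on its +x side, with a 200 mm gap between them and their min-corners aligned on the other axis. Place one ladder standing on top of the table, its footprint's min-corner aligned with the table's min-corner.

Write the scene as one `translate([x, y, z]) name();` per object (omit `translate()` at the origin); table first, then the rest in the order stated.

table();
translate([1335, 0, 0]) stool();
translate([0, 0, 738]) ladder();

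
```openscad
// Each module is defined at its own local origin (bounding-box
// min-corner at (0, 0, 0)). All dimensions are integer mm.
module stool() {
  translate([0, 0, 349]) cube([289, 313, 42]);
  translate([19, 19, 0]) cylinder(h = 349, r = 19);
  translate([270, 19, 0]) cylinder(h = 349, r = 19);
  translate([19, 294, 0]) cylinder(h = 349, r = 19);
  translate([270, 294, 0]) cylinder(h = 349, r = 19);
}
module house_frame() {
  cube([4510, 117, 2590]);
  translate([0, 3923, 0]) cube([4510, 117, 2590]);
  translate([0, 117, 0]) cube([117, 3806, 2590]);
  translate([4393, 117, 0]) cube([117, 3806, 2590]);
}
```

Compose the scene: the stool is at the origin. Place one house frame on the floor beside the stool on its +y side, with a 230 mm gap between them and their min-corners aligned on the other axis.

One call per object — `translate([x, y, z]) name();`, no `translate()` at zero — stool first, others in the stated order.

stool();
translate([0, 543, 0]) house_frame();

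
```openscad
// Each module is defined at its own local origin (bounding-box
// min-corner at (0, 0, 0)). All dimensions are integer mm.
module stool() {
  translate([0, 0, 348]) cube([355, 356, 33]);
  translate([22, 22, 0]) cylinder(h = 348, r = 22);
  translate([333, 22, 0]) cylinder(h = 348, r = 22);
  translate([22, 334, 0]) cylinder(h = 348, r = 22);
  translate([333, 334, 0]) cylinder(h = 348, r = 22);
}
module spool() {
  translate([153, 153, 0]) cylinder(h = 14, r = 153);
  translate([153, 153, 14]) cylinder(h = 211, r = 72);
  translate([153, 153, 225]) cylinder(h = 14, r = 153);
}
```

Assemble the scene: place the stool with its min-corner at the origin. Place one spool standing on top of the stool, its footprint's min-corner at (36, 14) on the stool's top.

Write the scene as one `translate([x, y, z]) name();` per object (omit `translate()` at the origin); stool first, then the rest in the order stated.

stool();
translate([36, 14, 381]) spool();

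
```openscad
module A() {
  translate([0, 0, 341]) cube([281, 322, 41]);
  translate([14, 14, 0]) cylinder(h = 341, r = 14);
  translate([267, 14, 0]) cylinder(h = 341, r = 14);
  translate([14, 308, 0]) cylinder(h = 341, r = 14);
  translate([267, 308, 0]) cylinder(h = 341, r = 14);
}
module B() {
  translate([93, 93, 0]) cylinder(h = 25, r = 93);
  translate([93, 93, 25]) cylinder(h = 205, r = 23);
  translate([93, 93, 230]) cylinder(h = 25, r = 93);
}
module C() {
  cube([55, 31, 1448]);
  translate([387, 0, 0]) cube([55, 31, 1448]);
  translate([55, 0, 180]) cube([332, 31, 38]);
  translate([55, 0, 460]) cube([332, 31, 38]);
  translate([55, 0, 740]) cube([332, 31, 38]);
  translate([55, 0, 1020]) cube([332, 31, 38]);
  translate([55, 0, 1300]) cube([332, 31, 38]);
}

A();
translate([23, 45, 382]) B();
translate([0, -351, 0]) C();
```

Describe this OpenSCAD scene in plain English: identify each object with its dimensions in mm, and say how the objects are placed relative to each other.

A is a four-legged stool. The seat is a 281×322×41 mm slab whose top surface is at z = 382 mm; four round legs, each 28 mm in diameter, run from the floor (z = 0) to the underside of the seat, each leg's axis is inset half a diameter from the nearest pair of seat edges (so the leg's bounding box is flush with the corner).

B is a spool: two coaxial disc flanges of radius 93 mm and thickness 25 mm, joined by a core cylinder of radius 23 mm and height 205 mm. The lower flange rests on z = 0 and the three cylinders share a vertical axis.

C is a wooden ladder with two side rails of 55×31 mm section and 1448 mm height, set 442 mm apart overall. Between them run 5 rectangular rungs (31 mm deep, 38 mm thick), front faces flush with the rails' −y face. The bottom of the first rung is 180 mm above the floor and each subsequent rung is 280 mm higher than the one below.

The spool is on top of the stool. The ladder is on the floor beside the stool on its −y side.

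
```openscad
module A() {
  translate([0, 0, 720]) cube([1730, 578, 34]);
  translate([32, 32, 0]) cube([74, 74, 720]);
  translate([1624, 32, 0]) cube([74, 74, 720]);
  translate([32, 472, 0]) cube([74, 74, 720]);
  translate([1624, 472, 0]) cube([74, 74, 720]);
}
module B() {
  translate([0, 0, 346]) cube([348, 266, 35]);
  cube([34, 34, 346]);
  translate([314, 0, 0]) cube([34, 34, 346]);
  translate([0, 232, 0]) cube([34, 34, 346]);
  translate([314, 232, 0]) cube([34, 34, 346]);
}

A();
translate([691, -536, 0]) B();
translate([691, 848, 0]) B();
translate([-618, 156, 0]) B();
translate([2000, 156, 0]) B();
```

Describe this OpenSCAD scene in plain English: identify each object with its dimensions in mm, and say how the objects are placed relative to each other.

A is a table: top 1730 mm (x) × 578 mm (y), 34 mm thick, upper face at z = 754 mm, on four 74×74 mm square legs, each inset 32 mm from the nearest pair of top edges, running from z = 0 to the bottom of the top.

B is a four-legged stool. The seat is 348×266 mm, 35 mm thick, top at z = 381 mm. It stands on four square legs, each 34×34 mm in cross-section, from z = 0 to the seat underside, each flush with a corner of the seat.

Four stools sit around the table at the −y, +y, −x, +x sides.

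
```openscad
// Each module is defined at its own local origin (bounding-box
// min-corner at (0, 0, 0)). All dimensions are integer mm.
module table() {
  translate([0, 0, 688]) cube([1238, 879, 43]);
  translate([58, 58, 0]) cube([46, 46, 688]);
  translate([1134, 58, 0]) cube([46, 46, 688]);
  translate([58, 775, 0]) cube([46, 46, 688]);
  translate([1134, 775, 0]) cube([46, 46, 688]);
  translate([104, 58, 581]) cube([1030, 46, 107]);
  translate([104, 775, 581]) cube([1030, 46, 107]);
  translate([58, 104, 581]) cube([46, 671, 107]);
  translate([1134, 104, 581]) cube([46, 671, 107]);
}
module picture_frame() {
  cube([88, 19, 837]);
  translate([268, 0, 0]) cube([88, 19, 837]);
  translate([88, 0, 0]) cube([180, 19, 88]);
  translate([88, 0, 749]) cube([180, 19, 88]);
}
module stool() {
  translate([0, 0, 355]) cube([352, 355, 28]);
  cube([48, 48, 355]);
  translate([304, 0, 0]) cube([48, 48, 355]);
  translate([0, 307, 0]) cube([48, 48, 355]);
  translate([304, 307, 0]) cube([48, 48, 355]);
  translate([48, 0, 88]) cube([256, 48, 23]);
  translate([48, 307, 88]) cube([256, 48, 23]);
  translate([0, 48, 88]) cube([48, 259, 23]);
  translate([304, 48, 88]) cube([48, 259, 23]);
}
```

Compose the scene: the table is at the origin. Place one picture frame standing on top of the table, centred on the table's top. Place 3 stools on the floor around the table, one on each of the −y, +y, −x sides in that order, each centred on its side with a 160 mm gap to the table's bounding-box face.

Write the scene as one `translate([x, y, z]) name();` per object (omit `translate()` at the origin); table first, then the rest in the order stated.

table();
translate([441, 430, 731]) picture_frame();
translate([443, -515, 0]) stool();
translate([443, 1039, 0]) stool();
translate([-512, 262, 0]) stool();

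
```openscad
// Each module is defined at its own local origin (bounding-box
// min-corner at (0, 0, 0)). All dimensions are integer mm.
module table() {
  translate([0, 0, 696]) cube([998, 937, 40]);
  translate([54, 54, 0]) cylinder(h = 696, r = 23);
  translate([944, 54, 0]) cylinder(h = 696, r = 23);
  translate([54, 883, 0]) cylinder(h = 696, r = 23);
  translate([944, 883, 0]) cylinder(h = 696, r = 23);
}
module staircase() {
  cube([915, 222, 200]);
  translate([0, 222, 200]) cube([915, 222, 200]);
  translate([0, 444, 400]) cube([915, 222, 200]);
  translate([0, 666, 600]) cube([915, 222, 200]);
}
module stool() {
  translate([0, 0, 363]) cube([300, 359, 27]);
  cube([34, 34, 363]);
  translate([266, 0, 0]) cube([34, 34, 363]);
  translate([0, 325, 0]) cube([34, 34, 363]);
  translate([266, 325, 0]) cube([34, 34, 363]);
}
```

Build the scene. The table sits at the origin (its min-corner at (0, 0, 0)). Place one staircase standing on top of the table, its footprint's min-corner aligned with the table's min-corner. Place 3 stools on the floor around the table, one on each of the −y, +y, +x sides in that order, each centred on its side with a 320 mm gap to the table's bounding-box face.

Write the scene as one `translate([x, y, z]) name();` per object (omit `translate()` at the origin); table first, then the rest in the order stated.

table();
translate([0, 0, 736]) staircase();
translate([349, -679, 0]) stool();
translate([349, 1257, 0]) stool();
translate([1318, 289, 0]) stool();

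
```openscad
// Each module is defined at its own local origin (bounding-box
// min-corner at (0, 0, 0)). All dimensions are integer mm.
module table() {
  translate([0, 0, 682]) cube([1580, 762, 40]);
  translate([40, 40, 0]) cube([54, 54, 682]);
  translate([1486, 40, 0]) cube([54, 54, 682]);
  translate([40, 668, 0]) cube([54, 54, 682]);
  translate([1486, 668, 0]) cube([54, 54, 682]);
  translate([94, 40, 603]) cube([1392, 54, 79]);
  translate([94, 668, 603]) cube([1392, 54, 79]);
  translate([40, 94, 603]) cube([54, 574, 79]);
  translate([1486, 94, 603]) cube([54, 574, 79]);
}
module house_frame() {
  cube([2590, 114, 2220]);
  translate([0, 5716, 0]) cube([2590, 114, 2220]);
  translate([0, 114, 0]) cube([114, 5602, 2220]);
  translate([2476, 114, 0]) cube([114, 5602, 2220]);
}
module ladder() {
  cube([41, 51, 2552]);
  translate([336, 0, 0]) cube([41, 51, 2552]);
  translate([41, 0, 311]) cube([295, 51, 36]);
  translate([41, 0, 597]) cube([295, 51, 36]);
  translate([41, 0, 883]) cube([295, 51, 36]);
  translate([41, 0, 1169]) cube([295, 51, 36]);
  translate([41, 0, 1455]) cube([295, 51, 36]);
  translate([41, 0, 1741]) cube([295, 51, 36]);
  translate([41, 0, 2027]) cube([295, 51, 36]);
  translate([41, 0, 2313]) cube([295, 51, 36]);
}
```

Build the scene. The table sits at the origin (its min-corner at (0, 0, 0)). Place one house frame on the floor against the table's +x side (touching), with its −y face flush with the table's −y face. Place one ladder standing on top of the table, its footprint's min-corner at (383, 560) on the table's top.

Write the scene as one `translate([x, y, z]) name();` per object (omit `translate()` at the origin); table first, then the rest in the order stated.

table();
translate([1580, 0, 0]) house_frame();
translate([383, 560, 722]) ladder();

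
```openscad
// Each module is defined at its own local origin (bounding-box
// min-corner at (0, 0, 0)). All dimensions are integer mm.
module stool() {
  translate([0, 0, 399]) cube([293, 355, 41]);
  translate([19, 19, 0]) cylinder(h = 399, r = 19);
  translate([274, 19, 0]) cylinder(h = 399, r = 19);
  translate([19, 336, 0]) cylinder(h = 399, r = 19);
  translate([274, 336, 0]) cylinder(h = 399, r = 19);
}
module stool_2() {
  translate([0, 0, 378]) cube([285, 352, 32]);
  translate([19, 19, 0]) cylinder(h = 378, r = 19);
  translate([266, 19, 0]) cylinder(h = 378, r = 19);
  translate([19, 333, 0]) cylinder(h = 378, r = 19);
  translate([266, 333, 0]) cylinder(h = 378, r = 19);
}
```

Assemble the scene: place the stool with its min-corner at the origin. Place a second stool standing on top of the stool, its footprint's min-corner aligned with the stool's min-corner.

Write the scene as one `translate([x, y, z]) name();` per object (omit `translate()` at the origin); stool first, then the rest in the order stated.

stool();
translate([0, 0, 440]) stool_2();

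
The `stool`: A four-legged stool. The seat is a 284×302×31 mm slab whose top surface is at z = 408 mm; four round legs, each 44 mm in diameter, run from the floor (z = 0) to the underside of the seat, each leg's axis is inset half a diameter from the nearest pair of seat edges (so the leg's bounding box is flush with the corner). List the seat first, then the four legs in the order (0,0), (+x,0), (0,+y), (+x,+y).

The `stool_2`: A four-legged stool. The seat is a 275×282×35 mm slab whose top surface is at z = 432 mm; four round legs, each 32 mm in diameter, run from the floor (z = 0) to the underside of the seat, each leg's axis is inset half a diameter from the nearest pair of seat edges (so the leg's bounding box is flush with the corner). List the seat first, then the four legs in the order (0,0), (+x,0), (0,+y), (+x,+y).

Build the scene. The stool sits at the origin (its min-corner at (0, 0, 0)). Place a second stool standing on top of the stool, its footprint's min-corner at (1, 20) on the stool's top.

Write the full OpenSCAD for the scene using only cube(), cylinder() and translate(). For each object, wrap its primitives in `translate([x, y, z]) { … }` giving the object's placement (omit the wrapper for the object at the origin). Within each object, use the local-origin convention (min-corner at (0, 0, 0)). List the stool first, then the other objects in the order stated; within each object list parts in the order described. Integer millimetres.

translate([0, 0, 377]) cube([284, 302, 31]);
translate([22, 22, 0]) cylinder(h = 377, r = 22);
translate([262, 22, 0]) cylinder(h = 377, r = 22);
translate([22, 280, 0]) cylinder(h = 377, r = 22);
translate([262, 280, 0]) cylinder(h = 377, r = 22);
translate([1, 20, 408]) {
  translate([0, 0, 397]) cube([275, 282, 35]);
  translate([16, 16, 0]) cylinder(h = 397, r = 16);
  translate([259, 16, 0]) cylinder(h = 397, r = 16);
  translate([16, 266, 0]) cylinder(h = 397, r = 16);
  translate([259, 266, 0]) cylinder(h = 397, r = 16);
}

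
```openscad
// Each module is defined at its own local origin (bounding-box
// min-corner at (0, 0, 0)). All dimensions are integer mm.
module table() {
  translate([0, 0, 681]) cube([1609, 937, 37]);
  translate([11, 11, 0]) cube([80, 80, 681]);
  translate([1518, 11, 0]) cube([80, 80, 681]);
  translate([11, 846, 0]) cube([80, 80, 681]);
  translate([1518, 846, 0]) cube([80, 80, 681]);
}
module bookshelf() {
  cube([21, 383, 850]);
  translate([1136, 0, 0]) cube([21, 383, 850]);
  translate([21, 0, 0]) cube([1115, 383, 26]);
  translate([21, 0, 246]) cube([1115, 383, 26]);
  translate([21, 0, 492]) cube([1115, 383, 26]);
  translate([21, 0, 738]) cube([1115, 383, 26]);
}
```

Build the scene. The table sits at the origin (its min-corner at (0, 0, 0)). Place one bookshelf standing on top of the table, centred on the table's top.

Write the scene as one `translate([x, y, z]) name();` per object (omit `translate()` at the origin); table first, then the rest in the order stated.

table();
translate([226, 277, 718]) bookshelf();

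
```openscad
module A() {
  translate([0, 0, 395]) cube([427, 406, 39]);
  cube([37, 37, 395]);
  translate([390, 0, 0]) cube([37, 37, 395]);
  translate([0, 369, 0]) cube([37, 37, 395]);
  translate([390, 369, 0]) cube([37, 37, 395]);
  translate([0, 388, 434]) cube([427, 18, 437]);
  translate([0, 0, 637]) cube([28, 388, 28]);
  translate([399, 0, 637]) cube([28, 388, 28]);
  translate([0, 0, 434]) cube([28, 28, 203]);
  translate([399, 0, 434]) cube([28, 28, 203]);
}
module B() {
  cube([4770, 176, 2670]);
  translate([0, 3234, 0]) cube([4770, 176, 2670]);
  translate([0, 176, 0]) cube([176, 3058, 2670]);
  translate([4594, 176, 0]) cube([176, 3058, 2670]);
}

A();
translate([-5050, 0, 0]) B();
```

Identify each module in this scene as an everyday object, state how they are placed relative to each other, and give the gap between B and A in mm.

The house frame's nearest face is 280 mm from the chair's −x face.

A is a chair. B is a house frame. The house frame is on the floor beside the chair on its −x side. The gap between the house frame and the chair is 280 mm.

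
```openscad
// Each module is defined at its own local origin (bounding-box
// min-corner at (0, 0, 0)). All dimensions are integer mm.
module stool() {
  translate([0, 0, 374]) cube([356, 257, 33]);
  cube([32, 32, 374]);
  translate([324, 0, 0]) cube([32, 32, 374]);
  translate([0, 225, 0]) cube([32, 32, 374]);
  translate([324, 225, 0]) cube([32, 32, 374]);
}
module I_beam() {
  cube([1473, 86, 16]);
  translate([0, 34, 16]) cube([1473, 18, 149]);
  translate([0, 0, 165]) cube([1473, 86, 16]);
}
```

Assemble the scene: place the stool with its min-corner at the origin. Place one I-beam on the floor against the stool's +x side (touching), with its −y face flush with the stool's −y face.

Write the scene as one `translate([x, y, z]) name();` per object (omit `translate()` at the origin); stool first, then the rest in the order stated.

stool();
translate([356, 0, 0]) I_beam();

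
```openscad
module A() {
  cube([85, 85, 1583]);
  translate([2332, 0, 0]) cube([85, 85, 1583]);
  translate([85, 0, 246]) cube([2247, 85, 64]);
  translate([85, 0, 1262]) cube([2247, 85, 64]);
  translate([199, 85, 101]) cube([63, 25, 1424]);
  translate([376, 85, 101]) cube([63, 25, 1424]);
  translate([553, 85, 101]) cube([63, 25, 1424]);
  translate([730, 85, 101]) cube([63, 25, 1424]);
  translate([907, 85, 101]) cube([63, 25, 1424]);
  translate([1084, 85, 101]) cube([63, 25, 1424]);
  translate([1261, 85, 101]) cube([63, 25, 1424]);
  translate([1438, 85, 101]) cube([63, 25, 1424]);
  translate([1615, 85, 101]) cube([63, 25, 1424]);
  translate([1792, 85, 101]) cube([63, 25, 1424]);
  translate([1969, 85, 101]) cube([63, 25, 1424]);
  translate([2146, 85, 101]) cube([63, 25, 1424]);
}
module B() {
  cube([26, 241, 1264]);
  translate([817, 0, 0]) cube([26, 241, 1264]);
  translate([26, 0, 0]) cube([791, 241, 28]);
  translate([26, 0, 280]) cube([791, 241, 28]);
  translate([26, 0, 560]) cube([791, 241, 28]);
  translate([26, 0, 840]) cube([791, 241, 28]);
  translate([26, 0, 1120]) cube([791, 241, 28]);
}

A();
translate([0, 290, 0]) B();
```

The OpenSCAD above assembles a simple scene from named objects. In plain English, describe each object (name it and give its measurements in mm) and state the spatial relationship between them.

A is a fence section. Two 85×85 mm posts, 1583 mm tall, stand on the floor with a clear span of 2247 mm between their inner faces. Two horizontal rails of 85×64 mm section span the gap between the posts with their undersides at z = 246 mm and z = 1262 mm, flush with the posts' −y face. 12 pickets, each 63 mm wide, 25 mm thick and 1424 mm tall, are fixed to the +y face of the rails with their bottoms at z = 101 mm, evenly spaced across the span with equal gaps (rounded down to the nearest mm) at the −x end and between each pair — any rounding remainder accumulates at the +x end.

B is a bookshelf 843 mm wide overall, 241 mm deep and 1264 mm tall. The two sides are 26 mm thick vertical panels. 5 horizontal shelves of 28 mm thickness span between the inner faces of the sides; the lowest shelf sits on the floor and shelves are stacked with a clear vertical gap of 252 mm between each pair.

The bookshelf is on the floor beside the fence section on its +y side.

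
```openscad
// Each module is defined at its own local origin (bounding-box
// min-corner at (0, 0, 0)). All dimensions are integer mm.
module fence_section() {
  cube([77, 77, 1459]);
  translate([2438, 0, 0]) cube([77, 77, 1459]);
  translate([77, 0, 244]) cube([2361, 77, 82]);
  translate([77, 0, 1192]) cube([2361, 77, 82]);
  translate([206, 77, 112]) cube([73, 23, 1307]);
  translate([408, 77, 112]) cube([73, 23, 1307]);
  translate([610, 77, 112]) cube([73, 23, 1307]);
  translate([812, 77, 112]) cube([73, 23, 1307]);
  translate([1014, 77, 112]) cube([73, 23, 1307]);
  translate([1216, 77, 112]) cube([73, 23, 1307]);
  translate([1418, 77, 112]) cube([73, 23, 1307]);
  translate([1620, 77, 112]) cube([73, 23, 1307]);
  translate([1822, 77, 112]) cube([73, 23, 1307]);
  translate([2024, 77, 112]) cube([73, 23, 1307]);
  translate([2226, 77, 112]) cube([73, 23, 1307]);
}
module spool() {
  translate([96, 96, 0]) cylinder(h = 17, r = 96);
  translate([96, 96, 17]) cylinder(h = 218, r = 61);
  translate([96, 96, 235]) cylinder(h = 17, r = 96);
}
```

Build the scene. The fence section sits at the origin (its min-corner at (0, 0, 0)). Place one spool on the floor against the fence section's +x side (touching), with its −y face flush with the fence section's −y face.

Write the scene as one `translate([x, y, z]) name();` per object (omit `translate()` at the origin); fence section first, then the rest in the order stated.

fence_section();
translate([2515, 0, 0]) spool();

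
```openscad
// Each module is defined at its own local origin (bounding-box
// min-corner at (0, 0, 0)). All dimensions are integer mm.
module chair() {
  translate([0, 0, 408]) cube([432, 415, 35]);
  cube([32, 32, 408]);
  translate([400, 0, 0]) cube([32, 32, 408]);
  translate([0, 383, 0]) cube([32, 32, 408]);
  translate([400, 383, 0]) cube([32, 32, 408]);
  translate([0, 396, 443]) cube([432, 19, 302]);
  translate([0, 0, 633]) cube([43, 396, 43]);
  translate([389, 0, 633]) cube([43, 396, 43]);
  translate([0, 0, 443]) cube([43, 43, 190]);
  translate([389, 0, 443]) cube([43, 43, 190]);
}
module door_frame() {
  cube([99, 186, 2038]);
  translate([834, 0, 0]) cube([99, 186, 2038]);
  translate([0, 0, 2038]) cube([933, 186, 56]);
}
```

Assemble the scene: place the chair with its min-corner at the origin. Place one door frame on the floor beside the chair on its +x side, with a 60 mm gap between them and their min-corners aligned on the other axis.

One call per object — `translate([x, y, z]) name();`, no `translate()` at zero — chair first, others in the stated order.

chair();
translate([492, 0, 0]) door_frame();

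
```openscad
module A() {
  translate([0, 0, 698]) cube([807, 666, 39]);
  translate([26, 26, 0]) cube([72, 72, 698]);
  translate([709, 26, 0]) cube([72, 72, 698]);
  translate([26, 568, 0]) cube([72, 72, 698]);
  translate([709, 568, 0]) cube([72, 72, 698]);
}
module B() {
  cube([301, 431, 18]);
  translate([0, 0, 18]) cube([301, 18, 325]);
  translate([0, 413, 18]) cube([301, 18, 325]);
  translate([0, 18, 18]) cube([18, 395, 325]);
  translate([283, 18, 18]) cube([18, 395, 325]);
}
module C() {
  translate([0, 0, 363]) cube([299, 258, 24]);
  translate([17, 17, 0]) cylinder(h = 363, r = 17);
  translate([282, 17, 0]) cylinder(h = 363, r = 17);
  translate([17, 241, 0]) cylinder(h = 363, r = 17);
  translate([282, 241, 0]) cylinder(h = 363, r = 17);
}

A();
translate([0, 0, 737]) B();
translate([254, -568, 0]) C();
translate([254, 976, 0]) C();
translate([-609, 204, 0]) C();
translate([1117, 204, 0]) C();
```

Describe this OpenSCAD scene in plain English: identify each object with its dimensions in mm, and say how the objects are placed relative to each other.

A is a table with a 807×666 mm rectangular top, 39 mm thick, top surface at z = 737 mm, supported by four 72×72 mm square legs, each inset 26 mm from the nearest pair of top edges, running from the floor.

B is an open storage box with external size 301×431×343 mm and wall thickness 18 mm (the base is also 18 mm thick). The base covers the whole footprint; the four walls stand on the base, with the y-facing walls full-width and the x-facing walls fitting between their inner faces.

C is a four-legged stool. The seat is a 299×258×24 mm slab whose top surface is at z = 387 mm; four round legs, each 34 mm in diameter, run from the floor (z = 0) to the underside of the seat, each leg's axis is inset half a diameter from the nearest pair of seat edges (so the leg's bounding box is flush with the corner).

The open box is on top of the table. Four stools sit around the table at the −y, +y, −x, +x sides.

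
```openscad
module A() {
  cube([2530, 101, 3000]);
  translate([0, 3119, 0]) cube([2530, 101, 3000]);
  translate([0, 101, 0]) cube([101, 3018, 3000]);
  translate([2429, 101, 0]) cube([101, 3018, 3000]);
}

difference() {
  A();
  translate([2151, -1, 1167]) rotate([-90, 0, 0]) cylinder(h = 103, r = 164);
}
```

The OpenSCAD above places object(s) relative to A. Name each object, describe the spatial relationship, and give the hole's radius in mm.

A is a house frame. The house frame has a circular hole through its front wall. The hole's radius is 164 mm.

The subtracted cylinder has r = 164 mm.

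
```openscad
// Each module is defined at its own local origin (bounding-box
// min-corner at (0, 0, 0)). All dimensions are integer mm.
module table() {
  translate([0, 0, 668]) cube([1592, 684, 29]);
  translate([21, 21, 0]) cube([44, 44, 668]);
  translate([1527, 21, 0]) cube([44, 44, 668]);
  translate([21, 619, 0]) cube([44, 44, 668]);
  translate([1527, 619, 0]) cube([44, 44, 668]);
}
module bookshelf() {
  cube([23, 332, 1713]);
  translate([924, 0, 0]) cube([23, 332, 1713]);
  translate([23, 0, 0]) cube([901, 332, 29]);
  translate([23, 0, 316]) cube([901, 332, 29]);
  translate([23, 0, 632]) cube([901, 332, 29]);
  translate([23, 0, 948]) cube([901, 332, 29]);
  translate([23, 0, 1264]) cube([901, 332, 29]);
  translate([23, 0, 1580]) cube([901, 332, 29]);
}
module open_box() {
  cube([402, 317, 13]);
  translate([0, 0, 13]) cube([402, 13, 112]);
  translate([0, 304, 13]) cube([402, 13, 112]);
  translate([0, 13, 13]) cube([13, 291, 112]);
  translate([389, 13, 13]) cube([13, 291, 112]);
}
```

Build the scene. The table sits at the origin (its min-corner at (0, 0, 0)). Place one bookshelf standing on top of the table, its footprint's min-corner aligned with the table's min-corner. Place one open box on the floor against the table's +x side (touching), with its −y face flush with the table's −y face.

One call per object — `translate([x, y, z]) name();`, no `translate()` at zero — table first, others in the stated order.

table();
translate([0, 0, 697]) bookshelf();
translate([1592, 0, 0]) open_box();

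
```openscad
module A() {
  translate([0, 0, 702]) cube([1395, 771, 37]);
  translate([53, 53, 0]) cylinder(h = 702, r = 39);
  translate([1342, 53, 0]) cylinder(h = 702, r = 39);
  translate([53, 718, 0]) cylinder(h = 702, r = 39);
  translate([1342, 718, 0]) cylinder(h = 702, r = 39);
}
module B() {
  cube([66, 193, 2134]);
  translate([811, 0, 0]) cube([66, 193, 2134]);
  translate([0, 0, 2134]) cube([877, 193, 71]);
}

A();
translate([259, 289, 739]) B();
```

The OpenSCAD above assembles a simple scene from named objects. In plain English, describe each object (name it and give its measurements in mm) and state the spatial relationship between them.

A is a table with a 1395×771 mm rectangular top, 37 mm thick, top surface at z = 739 mm, supported by four round legs of 78 mm diameter, each leg's bounding box inset 14 mm from the nearest pair of top edges, running from the floor.

B is a rectangular door frame: two vertical jambs of 66×193 mm section, 2134 mm tall, with a clear opening 745 mm wide between their inner faces. A header 71 mm tall and 193 mm deep lies on top of the jambs and spans the full outside width.

The door frame is on top of the table, centred.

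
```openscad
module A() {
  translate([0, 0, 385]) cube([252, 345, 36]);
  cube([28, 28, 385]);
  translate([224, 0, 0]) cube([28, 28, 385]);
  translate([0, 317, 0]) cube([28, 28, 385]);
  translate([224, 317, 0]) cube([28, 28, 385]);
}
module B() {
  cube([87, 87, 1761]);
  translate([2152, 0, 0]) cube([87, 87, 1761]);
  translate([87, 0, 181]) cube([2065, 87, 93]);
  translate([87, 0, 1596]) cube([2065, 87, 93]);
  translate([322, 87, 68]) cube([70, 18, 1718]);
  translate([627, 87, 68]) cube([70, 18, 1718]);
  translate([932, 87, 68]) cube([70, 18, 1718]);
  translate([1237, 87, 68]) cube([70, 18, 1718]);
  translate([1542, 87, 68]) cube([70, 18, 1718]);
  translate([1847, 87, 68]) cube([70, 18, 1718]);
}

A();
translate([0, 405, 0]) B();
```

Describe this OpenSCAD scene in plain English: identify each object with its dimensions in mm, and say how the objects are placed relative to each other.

A is a simple wooden stool: a rectangular seat 252 mm (x) by 345 mm (y), 36 mm thick, top face at z = 421 mm, on four square legs, each 28×28 mm in cross-section. The legs rest on z = 0, each flush with a corner of the seat.

B is a fence section. Two 87×87 mm posts, 1761 mm tall, stand on the floor with a clear span of 2065 mm between their inner faces. Two horizontal rails of 87×93 mm section span the gap between the posts with their undersides at z = 181 mm and z = 1596 mm, flush with the posts' −y face. 6 pickets, each 70 mm wide, 18 mm thick and 1718 mm tall, are fixed to the +y face of the rails with their bottoms at z = 68 mm, evenly spaced across the span with equal gaps (rounded down to the nearest mm) at the −x end and between each pair — any rounding remainder accumulates at the +x end.

The fence section is on the floor beside the stool on its +y side.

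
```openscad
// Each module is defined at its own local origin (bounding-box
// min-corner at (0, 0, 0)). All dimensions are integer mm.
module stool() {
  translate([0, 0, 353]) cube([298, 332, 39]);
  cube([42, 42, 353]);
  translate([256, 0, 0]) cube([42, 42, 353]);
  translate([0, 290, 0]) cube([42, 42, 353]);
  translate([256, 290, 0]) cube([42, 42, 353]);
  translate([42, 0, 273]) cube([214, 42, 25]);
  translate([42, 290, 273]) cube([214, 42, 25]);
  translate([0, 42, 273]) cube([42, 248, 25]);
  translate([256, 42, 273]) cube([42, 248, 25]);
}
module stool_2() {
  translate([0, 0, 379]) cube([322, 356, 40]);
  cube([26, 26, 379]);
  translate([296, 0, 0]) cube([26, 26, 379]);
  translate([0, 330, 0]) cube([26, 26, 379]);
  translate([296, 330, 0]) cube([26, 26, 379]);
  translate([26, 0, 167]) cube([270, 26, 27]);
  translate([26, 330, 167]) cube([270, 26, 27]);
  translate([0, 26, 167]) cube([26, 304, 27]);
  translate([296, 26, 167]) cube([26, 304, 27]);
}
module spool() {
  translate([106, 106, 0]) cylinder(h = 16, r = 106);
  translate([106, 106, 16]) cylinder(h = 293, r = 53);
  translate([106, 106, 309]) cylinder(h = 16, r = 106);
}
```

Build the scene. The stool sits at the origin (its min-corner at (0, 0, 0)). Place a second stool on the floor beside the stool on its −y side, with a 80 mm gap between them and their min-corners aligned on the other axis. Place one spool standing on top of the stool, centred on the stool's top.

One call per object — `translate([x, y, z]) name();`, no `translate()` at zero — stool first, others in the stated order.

stool();
translate([0, -436, 0]) stool_2();
translate([43, 60, 392]) spool();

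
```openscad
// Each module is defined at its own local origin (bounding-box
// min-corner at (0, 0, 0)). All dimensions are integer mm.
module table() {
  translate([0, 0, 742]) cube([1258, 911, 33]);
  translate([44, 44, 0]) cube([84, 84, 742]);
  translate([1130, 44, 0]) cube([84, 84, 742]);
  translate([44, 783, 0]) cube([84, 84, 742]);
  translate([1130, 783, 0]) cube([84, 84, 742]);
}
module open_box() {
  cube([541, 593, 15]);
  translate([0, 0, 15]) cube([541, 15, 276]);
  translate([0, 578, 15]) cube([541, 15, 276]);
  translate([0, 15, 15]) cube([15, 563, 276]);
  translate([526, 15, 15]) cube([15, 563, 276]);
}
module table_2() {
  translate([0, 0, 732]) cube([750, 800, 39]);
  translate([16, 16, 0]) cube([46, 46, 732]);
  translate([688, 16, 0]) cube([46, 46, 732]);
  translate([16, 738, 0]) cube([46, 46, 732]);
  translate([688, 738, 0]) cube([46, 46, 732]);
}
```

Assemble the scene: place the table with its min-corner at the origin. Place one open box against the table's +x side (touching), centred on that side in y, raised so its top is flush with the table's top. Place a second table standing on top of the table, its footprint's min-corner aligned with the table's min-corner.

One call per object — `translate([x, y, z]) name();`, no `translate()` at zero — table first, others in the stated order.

table();
translate([1258, 159, 484]) open_box();
translate([0, 0, 775]) table_2();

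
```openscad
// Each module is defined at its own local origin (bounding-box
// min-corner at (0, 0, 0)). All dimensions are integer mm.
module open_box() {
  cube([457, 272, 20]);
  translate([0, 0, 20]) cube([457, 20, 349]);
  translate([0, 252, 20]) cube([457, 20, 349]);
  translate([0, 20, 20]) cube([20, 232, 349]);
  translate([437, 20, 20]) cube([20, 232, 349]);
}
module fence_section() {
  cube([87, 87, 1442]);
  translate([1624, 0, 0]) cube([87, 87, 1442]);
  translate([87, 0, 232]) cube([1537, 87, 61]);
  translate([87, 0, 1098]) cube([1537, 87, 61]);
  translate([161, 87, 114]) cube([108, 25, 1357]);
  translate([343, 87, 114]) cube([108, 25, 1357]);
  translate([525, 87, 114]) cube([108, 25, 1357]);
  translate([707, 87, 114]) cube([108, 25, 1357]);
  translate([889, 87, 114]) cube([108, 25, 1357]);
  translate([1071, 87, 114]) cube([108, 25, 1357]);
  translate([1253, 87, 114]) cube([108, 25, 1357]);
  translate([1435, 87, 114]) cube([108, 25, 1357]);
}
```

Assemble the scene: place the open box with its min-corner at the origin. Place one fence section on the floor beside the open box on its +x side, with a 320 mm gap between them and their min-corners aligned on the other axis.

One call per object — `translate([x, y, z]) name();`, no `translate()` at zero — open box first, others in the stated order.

open_box();
translate([777, 0, 0]) fence_section();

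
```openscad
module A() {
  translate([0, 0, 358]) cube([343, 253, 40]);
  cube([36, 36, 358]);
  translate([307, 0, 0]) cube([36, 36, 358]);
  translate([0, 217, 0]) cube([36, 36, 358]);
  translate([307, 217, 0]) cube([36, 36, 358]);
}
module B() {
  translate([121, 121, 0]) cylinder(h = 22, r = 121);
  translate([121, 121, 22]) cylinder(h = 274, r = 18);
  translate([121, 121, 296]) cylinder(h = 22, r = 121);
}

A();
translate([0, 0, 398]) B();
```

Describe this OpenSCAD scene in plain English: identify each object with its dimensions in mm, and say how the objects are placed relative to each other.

A is a simple wooden stool: a rectangular seat 343 mm (x) by 253 mm (y), 40 mm thick, top face at z = 398 mm, on four square legs, each 36×36 mm in cross-section. The legs rest on z = 0, each flush with a corner of the seat.

B is a spool: two coaxial disc flanges of radius 121 mm and thickness 22 mm, joined by a core cylinder of radius 18 mm and height 274 mm. The lower flange rests on z = 0 and the three cylinders share a vertical axis.

The spool is on top of the stool.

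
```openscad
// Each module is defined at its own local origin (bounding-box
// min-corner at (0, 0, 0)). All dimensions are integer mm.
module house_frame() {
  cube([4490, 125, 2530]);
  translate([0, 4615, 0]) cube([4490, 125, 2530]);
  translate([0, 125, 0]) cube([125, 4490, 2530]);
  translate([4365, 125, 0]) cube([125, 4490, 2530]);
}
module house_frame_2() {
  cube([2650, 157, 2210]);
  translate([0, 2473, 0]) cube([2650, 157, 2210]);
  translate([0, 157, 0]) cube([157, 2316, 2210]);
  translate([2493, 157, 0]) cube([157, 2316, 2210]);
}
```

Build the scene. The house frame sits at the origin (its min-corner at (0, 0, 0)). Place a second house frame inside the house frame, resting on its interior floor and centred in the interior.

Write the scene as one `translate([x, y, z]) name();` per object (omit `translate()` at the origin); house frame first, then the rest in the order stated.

house_frame();
translate([920, 1055, 0]) house_frame_2();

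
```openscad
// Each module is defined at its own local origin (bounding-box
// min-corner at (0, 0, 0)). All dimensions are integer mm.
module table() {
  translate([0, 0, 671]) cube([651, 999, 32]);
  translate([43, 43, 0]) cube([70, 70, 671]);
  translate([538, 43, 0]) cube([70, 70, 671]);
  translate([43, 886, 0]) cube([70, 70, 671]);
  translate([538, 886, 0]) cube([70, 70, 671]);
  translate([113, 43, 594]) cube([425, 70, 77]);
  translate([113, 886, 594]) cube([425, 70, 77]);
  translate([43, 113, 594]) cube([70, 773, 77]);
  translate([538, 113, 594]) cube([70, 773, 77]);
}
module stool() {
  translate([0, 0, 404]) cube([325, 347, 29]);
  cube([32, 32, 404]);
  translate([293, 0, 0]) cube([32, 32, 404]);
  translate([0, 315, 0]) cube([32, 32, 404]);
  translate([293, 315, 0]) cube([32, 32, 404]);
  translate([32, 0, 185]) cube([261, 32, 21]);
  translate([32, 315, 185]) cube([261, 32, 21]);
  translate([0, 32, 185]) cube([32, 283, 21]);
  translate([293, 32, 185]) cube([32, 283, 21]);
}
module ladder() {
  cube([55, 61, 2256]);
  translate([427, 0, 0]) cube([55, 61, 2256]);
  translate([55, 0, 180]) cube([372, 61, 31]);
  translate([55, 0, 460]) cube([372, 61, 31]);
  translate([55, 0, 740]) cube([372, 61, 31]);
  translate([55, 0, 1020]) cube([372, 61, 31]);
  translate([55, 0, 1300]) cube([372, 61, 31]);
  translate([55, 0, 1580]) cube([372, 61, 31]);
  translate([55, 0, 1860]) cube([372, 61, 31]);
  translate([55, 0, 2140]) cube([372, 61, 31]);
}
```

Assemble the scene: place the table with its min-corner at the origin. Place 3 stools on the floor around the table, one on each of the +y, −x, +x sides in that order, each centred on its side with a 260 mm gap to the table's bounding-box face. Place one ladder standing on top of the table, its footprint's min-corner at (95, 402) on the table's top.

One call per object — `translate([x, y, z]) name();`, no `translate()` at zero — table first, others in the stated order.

table();
translate([163, 1259, 0]) stool();
translate([-585, 326, 0]) stool();
translate([911, 326, 0]) stool();
translate([95, 402, 703]) ladder();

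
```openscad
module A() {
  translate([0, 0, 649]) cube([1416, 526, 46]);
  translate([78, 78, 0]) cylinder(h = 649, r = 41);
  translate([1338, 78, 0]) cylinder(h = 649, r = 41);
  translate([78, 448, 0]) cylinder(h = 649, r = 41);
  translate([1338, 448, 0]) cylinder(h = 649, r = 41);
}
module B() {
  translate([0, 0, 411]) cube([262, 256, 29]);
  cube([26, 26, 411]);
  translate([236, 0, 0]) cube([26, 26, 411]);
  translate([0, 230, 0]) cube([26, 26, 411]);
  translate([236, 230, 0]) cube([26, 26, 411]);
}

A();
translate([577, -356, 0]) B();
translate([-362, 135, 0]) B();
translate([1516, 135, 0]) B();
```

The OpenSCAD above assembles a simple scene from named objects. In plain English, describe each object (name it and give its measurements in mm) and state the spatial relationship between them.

A is a table: top 1416 mm (x) × 526 mm (y), 46 mm thick, upper face at z = 695 mm, on four round legs of 82 mm diameter, each leg's bounding box inset 37 mm from the nearest pair of top edges, running from z = 0 to the bottom of the top.

B is a four-legged stool. The seat is 262×256 mm, 29 mm thick, top at z = 440 mm. It stands on four square legs, each 26×26 mm in cross-section, from z = 0 to the seat underside, each flush with a corner of the seat.

Three stools sit around the table at the −y, −x, +x sides.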